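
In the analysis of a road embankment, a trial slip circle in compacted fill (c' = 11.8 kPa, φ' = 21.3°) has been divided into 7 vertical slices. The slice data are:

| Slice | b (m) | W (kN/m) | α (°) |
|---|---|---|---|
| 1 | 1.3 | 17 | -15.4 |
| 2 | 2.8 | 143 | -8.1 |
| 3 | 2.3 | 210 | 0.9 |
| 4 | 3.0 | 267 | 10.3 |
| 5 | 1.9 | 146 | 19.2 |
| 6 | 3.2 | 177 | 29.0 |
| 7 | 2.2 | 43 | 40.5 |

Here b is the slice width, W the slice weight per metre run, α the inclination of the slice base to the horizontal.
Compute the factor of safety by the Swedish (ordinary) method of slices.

Ordinary method of slices: FS = Σ[c'·Δl_i + (W_i cosα_i)·tanφ'] / Σ W_i sinα_i, with Δl_i = b_i / cosα_i.
Slice 1: Δl = 1.3/cos(-15.4°) = 1.348 m; N'_1 = 17·cos(-15.4°) = 16.4; c'Δl = 15.91; W sinα = -4.5
Slice 2: Δl = 2.8/cos(-8.1°) = 2.828 m; N'_2 = 143·cos(-8.1°) = 141.6; c'Δl = 33.37; W sinα = -20.1
Slice 3: Δl = 2.3/cos0.9° = 2.300 m; N'_3 = 210·cos0.9° = 210.0; c'Δl = 27.14; W sinα = 3.3
Slice 4: Δl = 3.0/cos10.3° = 3.049 m; N'_4 = 267·cos10.3° = 262.7; c'Δl = 35.98; W sinα = 47.7
Slice 5: Δl = 1.9/cos19.2° = 2.012 m; N'_5 = 146·cos19.2° = 137.9; c'Δl = 23.74; W sinα = 48.0
Slice 6: Δl = 3.2/cos29.0° = 3.659 m; N'_6 = 177·cos29.0° = 154.8; c'Δl = 43.17; W sinα = 85.8
Slice 7: Δl = 2.2/cos40.5° = 2.893 m; N'_7 = 43·cos40.5° = 32.7; c'Δl = 34.14; W sinα = 27.9
Σc'Δl = 213.5 kN/m; ΣN' = 956.0 kN/m; ΣW sinα = 188.1 kN/m
Resisting = 213.5 + 956.0·tan21.3° = 213.5 + 372.7 = 586.2 kN/m
FS = 586.2 / 188.1 = 3.116

FS = 3.12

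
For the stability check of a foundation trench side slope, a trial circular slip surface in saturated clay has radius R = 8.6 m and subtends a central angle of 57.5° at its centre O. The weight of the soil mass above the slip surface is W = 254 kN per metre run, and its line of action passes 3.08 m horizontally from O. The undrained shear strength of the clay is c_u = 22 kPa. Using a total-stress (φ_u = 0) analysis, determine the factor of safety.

FS = 2.09

Taking moments about the centre O, the resisting moment is provided by the undrained shear strength acting along the arc:
Arc length L_a = R·θ = 8.6·(57.5°·π/180) = 8.6·1.0036 = 8.63 m
M_R = c_u·L_a·R = 22·8.63·8.6 = 1632.9 kN·m/m
M_D = W·d = 254·3.08 = 782.3 kN·m/m
FS = M_R / M_D = 1632.9 / 782.3 = 2.087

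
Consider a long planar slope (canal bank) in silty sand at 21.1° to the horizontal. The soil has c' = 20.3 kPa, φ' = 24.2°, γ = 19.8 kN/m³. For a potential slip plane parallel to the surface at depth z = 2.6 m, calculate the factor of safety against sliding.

For an infinite slope with a slip plane parallel to the surface (no pore pressure): FS = [c' + γz cos²β tanφ'] / [γz sinβ cosβ].
γz = 19.8·2.6 = 51.48 kN/m²
Numerator = 20.3 + 51.48·cos²21.1°·tan24.2° = 20.3 + 51.48·0.8704·0.4494 = 40.438 kPa
Denominator = 51.48·sin21.1°·cos21.1° = 51.48·0.3600·0.9330 = 17.290 kPa
FS = 40.438 / 17.290 = 2.339

FS = 2.34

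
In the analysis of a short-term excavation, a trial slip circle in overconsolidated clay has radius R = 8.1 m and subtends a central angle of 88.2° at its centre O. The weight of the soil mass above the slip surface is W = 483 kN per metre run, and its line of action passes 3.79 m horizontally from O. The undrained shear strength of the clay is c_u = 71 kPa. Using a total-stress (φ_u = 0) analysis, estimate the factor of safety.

FS = 3.92

Taking moments about the centre O, the resisting moment is provided by the undrained shear strength acting along the arc:
Arc length L_a = R·θ = 8.1·(88.2°·π/180) = 8.1·1.5394 = 12.47 m
M_R = c_u·L_a·R = 71·12.47·8.1 = 7170.9 kN·m/m
M_D = W·d = 483·3.79 = 1830.6 kN·m/m
FS = M_R / M_D = 7170.9 / 1830.6 = 3.917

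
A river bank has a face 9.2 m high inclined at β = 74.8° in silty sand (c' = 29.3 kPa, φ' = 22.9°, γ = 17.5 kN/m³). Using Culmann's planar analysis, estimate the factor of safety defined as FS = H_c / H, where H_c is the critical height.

H_c = (4c'/γ) · sinβ cosφ' / [1 − cos(β − φ')]
    = (4·29.3/17.5) · sin74.8°·cos22.9° / [1 − cos51.9°]
    = 6.697 · 0.8890 / 0.3830 = 15.55 m
FS = H_c / H = 15.55 / 9.2 = 1.690

FS = 1.69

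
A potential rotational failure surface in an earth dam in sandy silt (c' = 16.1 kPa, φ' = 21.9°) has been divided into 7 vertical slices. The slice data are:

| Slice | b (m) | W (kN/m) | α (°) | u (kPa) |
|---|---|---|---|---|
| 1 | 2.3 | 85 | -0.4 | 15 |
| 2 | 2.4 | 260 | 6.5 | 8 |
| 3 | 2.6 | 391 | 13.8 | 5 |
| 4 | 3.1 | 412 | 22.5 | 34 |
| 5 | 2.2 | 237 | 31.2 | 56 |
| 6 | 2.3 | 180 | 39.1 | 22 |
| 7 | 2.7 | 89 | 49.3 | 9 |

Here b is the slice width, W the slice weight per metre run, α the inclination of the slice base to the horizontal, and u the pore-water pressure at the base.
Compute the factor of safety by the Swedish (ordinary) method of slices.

FS = 1.30

Ordinary method of slices: FS = Σ[c'·Δl_i + (W_i cosα_i − u_i·Δl_i)·tanφ'] / Σ W_i sinα_i, with Δl_i = b_i / cosα_i.
Slice 1: Δl = 2.3/cos(-0.4°) = 2.300 m; N'_1 = 85·cos(-0.4°) − 15·2.300 = 50.5; c'Δl = 37.03; W sinα = -0.6
Slice 2: Δl = 2.4/cos6.5° = 2.416 m; N'_2 = 260·cos6.5° − 8·2.416 = 239.0; c'Δl = 38.89; W sinα = 29.4
Slice 3: Δl = 2.6/cos13.8° = 2.677 m; N'_3 = 391·cos13.8° − 5·2.677 = 366.3; c'Δl = 43.10; W sinα = 93.3
Slice 4: Δl = 3.1/cos22.5° = 3.355 m; N'_4 = 412·cos22.5° − 34·3.355 = 266.6; c'Δl = 54.02; W sinα = 157.7
Slice 5: Δl = 2.2/cos31.2° = 2.572 m; N'_5 = 237·cos31.2° − 56·2.572 = 58.7; c'Δl = 41.41; W sinα = 122.8
Slice 6: Δl = 2.3/cos39.1° = 2.964 m; N'_6 = 180·cos39.1° − 22·2.964 = 74.5; c'Δl = 47.72; W sinα = 113.5
Slice 7: Δl = 2.7/cos49.3° = 4.140 m; N'_7 = 89·cos49.3° − 9·4.140 = 20.8; c'Δl = 66.66; W sinα = 67.5
Σc'Δl = 328.8 kN/m; ΣN' = 1076.3 kN/m; ΣW sinα = 583.5 kN/m
Resisting = 328.8 + 1076.3·tan21.9° = 328.8 + 432.7 = 761.5 kN/m
FS = 761.5 / 583.5 = 1.305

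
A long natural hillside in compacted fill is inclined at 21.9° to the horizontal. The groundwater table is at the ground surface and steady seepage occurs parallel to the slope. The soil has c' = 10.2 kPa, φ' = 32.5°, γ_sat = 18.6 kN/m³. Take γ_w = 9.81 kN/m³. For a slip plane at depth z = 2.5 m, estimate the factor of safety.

FS = 1.38

With seepage parallel to the slope and the water table at the surface, the effective normal stress on the slip plane uses the buoyant unit weight γ' = γ_sat − γ_w while the driving shear stress uses γ_sat:
FS = [c' + γ' z cos²β tanφ'] / [γ_sat z sinβ cosβ]
γ' = 18.6 − 9.81 = 8.79 kN/m³
Numerator = 10.2 + 8.79·2.5·cos²21.9°·tan32.5° = 10.2 + 8.79·2.5·0.8609·0.6371 = 22.252 kPa
Denominator = 18.6·2.5·sin21.9°·cos21.9° = 18.6·2.5·0.3730·0.9278 = 16.092 kPa
FS = 22.252 / 16.092 = 1.383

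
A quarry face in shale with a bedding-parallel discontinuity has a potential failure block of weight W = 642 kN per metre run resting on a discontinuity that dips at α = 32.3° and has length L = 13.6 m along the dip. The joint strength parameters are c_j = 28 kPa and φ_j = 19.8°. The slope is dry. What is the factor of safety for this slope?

FS = 1.68

Resolving the block weight along and normal to the plane and applying the Mohr–Coulomb strength on the joint:
N' = W cosα = 642·cos32.3° = 542.7 kN/m
Driving force T = W sinα = 642·sin32.3° = 343.1 kN/m
Resisting force R = c_j·L + N'·tanφ_j = 28·13.6 + 542.7·tan19.8° = 380.8 + 195.4 = 576.2 kN/m
FS = R / T = 576.2 / 343.1 = 1.680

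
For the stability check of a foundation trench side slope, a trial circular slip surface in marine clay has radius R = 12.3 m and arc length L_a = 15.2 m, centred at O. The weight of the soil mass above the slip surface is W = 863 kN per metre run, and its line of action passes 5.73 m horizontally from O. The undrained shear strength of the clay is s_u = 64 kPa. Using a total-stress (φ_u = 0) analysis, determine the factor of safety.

Taking moments about the centre O, the resisting moment is provided by the undrained shear strength acting along the arc:
M_R = s_u·L_a·R = 64·15.20·12.3 = 11965.4 kN·m/m
M_D = W·d = 863·5.73 = 4945.0 kN·m/m
FS = M_R / M_D = 11965.4 / 4945.0 = 2.420

FS = 2.42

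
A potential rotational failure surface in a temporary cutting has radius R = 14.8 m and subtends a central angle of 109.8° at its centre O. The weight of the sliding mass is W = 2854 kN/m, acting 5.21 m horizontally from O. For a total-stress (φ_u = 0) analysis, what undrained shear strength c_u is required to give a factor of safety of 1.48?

FS = c_u·L_a·R / (W·d), so c_u = FS·W·d / (L_a·R).
Arc length L_a = R·θ = 14.8·(109.8°·π/180) = 14.8·1.9164 = 28.36 m
c_u = 1.48·2854·5.21 / (28.36·14.8) = 22006.6 / 419.76 = 52.43 kPa

c_u = 52.4 kPa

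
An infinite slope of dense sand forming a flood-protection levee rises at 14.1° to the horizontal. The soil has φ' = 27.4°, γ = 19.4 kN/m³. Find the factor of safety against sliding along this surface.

For a dry cohesionless infinite slope the factor of safety is FS = tanφ' / tanβ.
FS = tan27.4° / tan14.1° = 0.5184 / 0.2512 = 2.064

FS = 2.06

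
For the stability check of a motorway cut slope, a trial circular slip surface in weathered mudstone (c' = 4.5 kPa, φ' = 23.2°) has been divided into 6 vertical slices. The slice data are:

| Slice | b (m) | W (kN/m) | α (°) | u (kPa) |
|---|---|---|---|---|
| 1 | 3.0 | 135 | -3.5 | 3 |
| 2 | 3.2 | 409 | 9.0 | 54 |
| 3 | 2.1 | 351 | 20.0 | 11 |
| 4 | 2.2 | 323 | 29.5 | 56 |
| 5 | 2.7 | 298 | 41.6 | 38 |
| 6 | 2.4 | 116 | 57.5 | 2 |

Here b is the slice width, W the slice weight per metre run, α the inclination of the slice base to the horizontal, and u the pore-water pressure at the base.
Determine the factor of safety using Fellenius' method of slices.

Ordinary method of slices: FS = Σ[c'·Δl_i + (W_i cosα_i − u_i·Δl_i)·tanφ'] / Σ W_i sinα_i, with Δl_i = b_i / cosα_i.
Slice 1: Δl = 3.0/cos(-3.5°) = 3.006 m; N'_1 = 135·cos(-3.5°) − 3·3.006 = 125.7; c'Δl = 13.53; W sinα = -8.2
Slice 2: Δl = 3.2/cos9.0° = 3.240 m; N'_2 = 409·cos9.0° − 54·3.240 = 229.0; c'Δl = 14.58; W sinα = 64.0
Slice 3: Δl = 2.1/cos20.0° = 2.235 m; N'_3 = 351·cos20.0° − 11·2.235 = 305.2; c'Δl = 10.06; W sinα = 120.0
Slice 4: Δl = 2.2/cos29.5° = 2.528 m; N'_4 = 323·cos29.5° − 56·2.528 = 139.6; c'Δl = 11.37; W sinα = 159.1
Slice 5: Δl = 2.7/cos41.6° = 3.611 m; N'_5 = 298·cos41.6° − 38·3.611 = 85.6; c'Δl = 16.25; W sinα = 197.9
Slice 6: Δl = 2.4/cos57.5° = 4.467 m; N'_6 = 116·cos57.5° − 2·4.467 = 53.4; c'Δl = 20.10; W sinα = 97.8
Σc'Δl = 85.9 kN/m; ΣN' = 938.6 kN/m; ΣW sinα = 630.5 kN/m
Resisting = 85.9 + 938.6·tan23.2° = 85.9 + 402.3 = 488.2 kN/m
FS = 488.2 / 630.5 = 0.774

FS = 0.77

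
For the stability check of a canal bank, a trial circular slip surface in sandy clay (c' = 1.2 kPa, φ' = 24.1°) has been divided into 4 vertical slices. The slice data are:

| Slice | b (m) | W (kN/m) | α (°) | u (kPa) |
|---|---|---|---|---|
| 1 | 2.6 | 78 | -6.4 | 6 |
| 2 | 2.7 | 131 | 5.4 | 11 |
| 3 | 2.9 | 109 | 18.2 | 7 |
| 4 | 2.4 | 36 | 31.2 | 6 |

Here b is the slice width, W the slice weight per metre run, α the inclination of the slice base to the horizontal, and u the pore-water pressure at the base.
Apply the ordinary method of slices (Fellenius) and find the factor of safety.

Ordinary method of slices: FS = Σ[c'·Δl_i + (W_i cosα_i − u_i·Δl_i)·tanφ'] / Σ W_i sinα_i, with Δl_i = b_i / cosα_i.
Slice 1: Δl = 2.6/cos(-6.4°) = 2.616 m; N'_1 = 78·cos(-6.4°) − 6·2.616 = 61.8; c'Δl = 3.14; W sinα = -8.7
Slice 2: Δl = 2.7/cos5.4° = 2.712 m; N'_2 = 131·cos5.4° − 11·2.712 = 100.6; c'Δl = 3.25; W sinα = 12.3
Slice 3: Δl = 2.9/cos18.2° = 3.053 m; N'_3 = 109·cos18.2° − 7·3.053 = 82.2; c'Δl = 3.66; W sinα = 34.0
Slice 4: Δl = 2.4/cos31.2° = 2.806 m; N'_4 = 36·cos31.2° − 6·2.806 = 14.0; c'Δl = 3.37; W sinα = 18.6
Σc'Δl = 13.4 kN/m; ΣN' = 258.5 kN/m; ΣW sinα = 56.3 kN/m
Resisting = 13.4 + 258.5·tan24.1° = 13.4 + 115.6 = 129.1 kN/m
FS = 129.1 / 56.3 = 2.292

FS = 2.29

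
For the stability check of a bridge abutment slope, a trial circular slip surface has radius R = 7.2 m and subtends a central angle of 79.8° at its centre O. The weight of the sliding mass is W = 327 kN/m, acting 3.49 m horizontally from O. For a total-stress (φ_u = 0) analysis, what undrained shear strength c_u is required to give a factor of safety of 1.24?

c_u = 19.6 kPa

FS = c_u·L_a·R / (W·d), so c_u = FS·W·d / (L_a·R).
Arc length L_a = R·θ = 7.2·(79.8°·π/180) = 7.2·1.3928 = 10.03 m
c_u = 1.24·327·3.49 / (10.03·7.2) = 1415.1 / 72.20 = 19.60 kPa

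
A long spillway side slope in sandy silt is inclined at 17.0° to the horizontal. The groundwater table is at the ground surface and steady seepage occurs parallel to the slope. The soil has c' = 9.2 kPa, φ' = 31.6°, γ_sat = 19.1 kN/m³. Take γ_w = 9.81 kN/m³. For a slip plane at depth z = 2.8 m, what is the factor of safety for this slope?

With seepage parallel to the slope and the water table at the surface, the effective normal stress on the slip plane uses the buoyant unit weight γ' = γ_sat − γ_w while the driving shear stress uses γ_sat:
FS = [c' + γ' z cos²β tanφ'] / [γ_sat z sinβ cosβ]
γ' = 19.1 − 9.81 = 9.29 kN/m³
Numerator = 9.2 + 9.29·2.8·cos²17.0°·tan31.6° = 9.2 + 9.29·2.8·0.9145·0.6152 = 23.835 kPa
Denominator = 19.1·2.8·sin17.0°·cos17.0° = 19.1·2.8·0.2924·0.9563 = 14.953 kPa
FS = 23.835 / 14.953 = 1.594

FS = 1.59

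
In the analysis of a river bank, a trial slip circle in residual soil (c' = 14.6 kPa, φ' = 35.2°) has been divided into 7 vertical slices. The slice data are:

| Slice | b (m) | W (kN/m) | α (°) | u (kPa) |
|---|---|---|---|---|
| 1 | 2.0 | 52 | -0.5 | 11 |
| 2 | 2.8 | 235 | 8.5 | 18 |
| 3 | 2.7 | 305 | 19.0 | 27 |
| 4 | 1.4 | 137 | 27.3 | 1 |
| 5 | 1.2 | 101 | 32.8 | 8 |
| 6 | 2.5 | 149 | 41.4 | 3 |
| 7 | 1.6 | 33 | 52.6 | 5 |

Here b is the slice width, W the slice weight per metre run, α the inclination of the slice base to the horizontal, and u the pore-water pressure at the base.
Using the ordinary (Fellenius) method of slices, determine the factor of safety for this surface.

FS = 2.01

Ordinary method of slices: FS = Σ[c'·Δl_i + (W_i cosα_i − u_i·Δl_i)·tanφ'] / Σ W_i sinα_i, with Δl_i = b_i / cosα_i.
Slice 1: Δl = 2.0/cos(-0.5°) = 2.000 m; N'_1 = 52·cos(-0.5°) − 11·2.000 = 30.0; c'Δl = 29.20; W sinα = -0.5
Slice 2: Δl = 2.8/cos8.5° = 2.831 m; N'_2 = 235·cos8.5° − 18·2.831 = 181.5; c'Δl = 41.33; W sinα = 34.7
Slice 3: Δl = 2.7/cos19.0° = 2.856 m; N'_3 = 305·cos19.0° − 27·2.856 = 211.3; c'Δl = 41.69; W sinα = 99.3
Slice 4: Δl = 1.4/cos27.3° = 1.575 m; N'_4 = 137·cos27.3° − 1·1.575 = 120.2; c'Δl = 23.00; W sinα = 62.8
Slice 5: Δl = 1.2/cos32.8° = 1.428 m; N'_5 = 101·cos32.8° − 8·1.428 = 73.5; c'Δl = 20.84; W sinα = 54.7
Slice 6: Δl = 2.5/cos41.4° = 3.333 m; N'_6 = 149·cos41.4° − 3·3.333 = 101.8; c'Δl = 48.66; W sinα = 98.5
Slice 7: Δl = 1.6/cos52.6° = 2.634 m; N'_7 = 33·cos52.6° − 5·2.634 = 6.9; c'Δl = 38.46; W sinα = 26.2
Σc'Δl = 243.2 kN/m; ΣN' = 725.0 kN/m; ΣW sinα = 375.9 kN/m
Resisting = 243.2 + 725.0·tan35.2° = 243.2 + 511.4 = 754.6 kN/m
FS = 754.6 / 375.9 = 2.008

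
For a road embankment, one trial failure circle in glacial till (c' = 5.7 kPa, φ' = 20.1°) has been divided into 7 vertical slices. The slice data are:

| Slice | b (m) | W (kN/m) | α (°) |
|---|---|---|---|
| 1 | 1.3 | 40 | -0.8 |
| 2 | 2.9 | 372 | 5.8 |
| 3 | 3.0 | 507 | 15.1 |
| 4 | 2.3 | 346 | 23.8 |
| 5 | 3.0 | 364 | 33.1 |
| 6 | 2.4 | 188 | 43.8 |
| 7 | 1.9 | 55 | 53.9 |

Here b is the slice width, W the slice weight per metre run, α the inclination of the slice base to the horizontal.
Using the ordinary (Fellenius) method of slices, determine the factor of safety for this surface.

FS = 1.07

Ordinary method of slices: FS = Σ[c'·Δl_i + (W_i cosα_i)·tanφ'] / Σ W_i sinα_i, with Δl_i = b_i / cosα_i.
Slice 1: Δl = 1.3/cos(-0.8°) = 1.300 m; N'_1 = 40·cos(-0.8°) = 40.0; c'Δl = 7.41; W sinα = -0.6
Slice 2: Δl = 2.9/cos5.8° = 2.915 m; N'_2 = 372·cos5.8° = 370.1; c'Δl = 16.62; W sinα = 37.6
Slice 3: Δl = 3.0/cos15.1° = 3.107 m; N'_3 = 507·cos15.1° = 489.5; c'Δl = 17.71; W sinα = 132.1
Slice 4: Δl = 2.3/cos23.8° = 2.514 m; N'_4 = 346·cos23.8° = 316.6; c'Δl = 14.33; W sinα = 139.6
Slice 5: Δl = 3.0/cos33.1° = 3.581 m; N'_5 = 364·cos33.1° = 304.9; c'Δl = 20.41; W sinα = 198.8
Slice 6: Δl = 2.4/cos43.8° = 3.325 m; N'_6 = 188·cos43.8° = 135.7; c'Δl = 18.95; W sinα = 130.1
Slice 7: Δl = 1.9/cos53.9° = 3.225 m; N'_7 = 55·cos53.9° = 32.4; c'Δl = 18.38; W sinα = 44.4
Σc'Δl = 113.8 kN/m; ΣN' = 1689.2 kN/m; ΣW sinα = 682.1 kN/m
Resisting = 113.8 + 1689.2·tan20.1° = 113.8 + 618.2 = 732.0 kN/m
FS = 732.0 / 682.1 = 1.073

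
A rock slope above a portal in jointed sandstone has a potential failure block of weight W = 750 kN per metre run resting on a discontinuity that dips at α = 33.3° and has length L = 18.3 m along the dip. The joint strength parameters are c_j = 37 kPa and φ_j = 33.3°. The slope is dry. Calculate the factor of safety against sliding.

Resolving the block weight along and normal to the plane and applying the Mohr–Coulomb strength on the joint:
N' = W cosα = 750·cos33.3° = 626.9 kN/m
Driving force T = W sinα = 750·sin33.3° = 411.8 kN/m
Resisting force R = c_j·L + N'·tanφ_j = 37·18.3 + 626.9·tan33.3° = 677.1 + 411.8 = 1088.9 kN/m
FS = R / T = 1088.9 / 411.8 = 2.644

FS = 2.64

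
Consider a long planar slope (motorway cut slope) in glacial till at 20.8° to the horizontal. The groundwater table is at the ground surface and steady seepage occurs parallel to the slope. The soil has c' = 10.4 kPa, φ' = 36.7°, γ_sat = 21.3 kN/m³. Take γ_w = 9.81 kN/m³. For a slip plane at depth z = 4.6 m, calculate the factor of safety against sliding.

FS = 1.38

With seepage parallel to the slope and the water table at the surface, the effective normal stress on the slip plane uses the buoyant unit weight γ' = γ_sat − γ_w while the driving shear stress uses γ_sat:
FS = [c' + γ' z cos²β tanφ'] / [γ_sat z sinβ cosβ]
γ' = 21.3 − 9.81 = 11.49 kN/m³
Numerator = 10.4 + 11.49·4.6·cos²20.8°·tan36.7° = 10.4 + 11.49·4.6·0.8739·0.7454 = 44.828 kPa
Denominator = 21.3·4.6·sin20.8°·cos20.8° = 21.3·4.6·0.3551·0.9348 = 32.526 kPa
FS = 44.828 / 32.526 = 1.378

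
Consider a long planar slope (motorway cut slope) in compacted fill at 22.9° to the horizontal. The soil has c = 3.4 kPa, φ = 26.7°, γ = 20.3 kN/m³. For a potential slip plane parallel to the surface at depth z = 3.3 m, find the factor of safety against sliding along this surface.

For an infinite slope with a slip plane parallel to the surface (no pore pressure): FS = [c + γz cos²β tanφ] / [γz sinβ cosβ].
γz = 20.3·3.3 = 66.99 kN/m²
Numerator = 3.4 + 66.99·cos²22.9°·tan26.7° = 3.4 + 66.99·0.8486·0.5029 = 31.991 kPa
Denominator = 66.99·sin22.9°·cos22.9° = 66.99·0.3891·0.9212 = 24.013 kPa
FS = 31.991 / 24.013 = 1.332

FS = 1.33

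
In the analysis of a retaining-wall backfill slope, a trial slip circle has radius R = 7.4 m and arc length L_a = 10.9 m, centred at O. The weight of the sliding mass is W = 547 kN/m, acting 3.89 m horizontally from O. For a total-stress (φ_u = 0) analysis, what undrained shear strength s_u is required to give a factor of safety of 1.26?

s_u = 33.2 kPa

FS = s_u·L_a·R / (W·d), so s_u = FS·W·d / (L_a·R).
s_u = 1.26·547·3.89 / (10.90·7.4) = 2681.1 / 80.66 = 33.24 kPa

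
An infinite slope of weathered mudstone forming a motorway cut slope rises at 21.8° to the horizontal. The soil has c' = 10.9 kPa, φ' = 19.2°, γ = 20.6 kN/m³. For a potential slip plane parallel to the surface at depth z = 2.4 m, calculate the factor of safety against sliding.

For an infinite slope with a slip plane parallel to the surface (no pore pressure): FS = [c' + γz cos²β tanφ'] / [γz sinβ cosβ].
γz = 20.6·2.4 = 49.44 kN/m²
Numerator = 10.9 + 49.44·cos²21.8°·tan19.2° = 10.9 + 49.44·0.8621·0.3482 = 25.742 kPa
Denominator = 49.44·sin21.8°·cos21.8° = 49.44·0.3714·0.9285 = 17.047 kPa
FS = 25.742 / 17.047 = 1.510

FS = 1.51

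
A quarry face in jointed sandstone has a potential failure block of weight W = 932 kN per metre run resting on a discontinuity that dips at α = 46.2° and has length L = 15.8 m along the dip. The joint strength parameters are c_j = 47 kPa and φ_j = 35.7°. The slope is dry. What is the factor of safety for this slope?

Resolving the block weight along and normal to the plane and applying the Mohr–Coulomb strength on the joint:
N' = W cosα = 932·cos46.2° = 645.1 kN/m
Driving force T = W sinα = 932·sin46.2° = 672.7 kN/m
Resisting force R = c_j·L + N'·tanφ_j = 47·15.8 + 645.1·tan35.7° = 742.6 + 463.5 = 1206.1 kN/m
FS = R / T = 1206.1 / 672.7 = 1.793

FS = 1.79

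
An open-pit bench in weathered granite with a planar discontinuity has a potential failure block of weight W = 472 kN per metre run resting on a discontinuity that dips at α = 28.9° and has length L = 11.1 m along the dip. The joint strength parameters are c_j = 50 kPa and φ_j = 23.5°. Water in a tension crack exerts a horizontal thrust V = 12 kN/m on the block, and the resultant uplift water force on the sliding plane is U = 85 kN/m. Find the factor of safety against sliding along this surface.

Resolving the block weight along and normal to the plane and applying the Mohr–Coulomb strength on the joint:
N' = W cosα − U − V sinα = 472·cos28.9° − 85 − 12·sin28.9° = 322.4 kN/m
Driving force T = W sinα + V cosα = 472·sin28.9° + 12·cos28.9° = 238.6 kN/m
Resisting force R = c_j·L + N'·tanφ_j = 50·11.1 + 322.4·tan23.5° = 555.0 + 140.2 = 695.2 kN/m
FS = R / T = 695.2 / 238.6 = 2.913

FS = 2.91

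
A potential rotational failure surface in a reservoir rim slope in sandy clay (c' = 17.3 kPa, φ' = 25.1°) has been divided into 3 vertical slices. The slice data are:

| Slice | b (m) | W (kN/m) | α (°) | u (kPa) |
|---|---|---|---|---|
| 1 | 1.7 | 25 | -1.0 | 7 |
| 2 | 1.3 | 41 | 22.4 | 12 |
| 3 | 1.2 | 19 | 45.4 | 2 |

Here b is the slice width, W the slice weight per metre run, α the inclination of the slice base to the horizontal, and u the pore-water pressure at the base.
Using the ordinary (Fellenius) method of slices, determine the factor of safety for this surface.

Ordinary method of slices: FS = Σ[c'·Δl_i + (W_i cosα_i − u_i·Δl_i)·tanφ'] / Σ W_i sinα_i, with Δl_i = b_i / cosα_i.
Slice 1: Δl = 1.7/cos(-1.0°) = 1.700 m; N'_1 = 25·cos(-1.0°) − 7·1.700 = 13.1; c'Δl = 29.41; W sinα = -0.4
Slice 2: Δl = 1.3/cos22.4° = 1.406 m; N'_2 = 41·cos22.4° − 12·1.406 = 21.0; c'Δl = 24.33; W sinα = 15.6
Slice 3: Δl = 1.2/cos45.4° = 1.709 m; N'_3 = 19·cos45.4° − 2·1.709 = 9.9; c'Δl = 29.57; W sinα = 13.5
Σc'Δl = 83.3 kN/m; ΣN' = 44.1 kN/m; ΣW sinα = 28.7 kN/m
Resisting = 83.3 + 44.1·tan25.1° = 83.3 + 20.6 = 103.9 kN/m
FS = 103.9 / 28.7 = 3.620

FS = 3.62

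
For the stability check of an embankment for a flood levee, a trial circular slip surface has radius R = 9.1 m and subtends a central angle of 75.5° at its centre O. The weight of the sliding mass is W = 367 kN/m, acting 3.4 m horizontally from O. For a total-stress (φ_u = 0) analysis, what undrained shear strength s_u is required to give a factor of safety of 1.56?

FS = s_u·L_a·R / (W·d), so s_u = FS·W·d / (L_a·R).
Arc length L_a = R·θ = 9.1·(75.5°·π/180) = 9.1·1.3177 = 11.99 m
s_u = 1.56·367·3.4 / (11.99·9.1) = 1946.6 / 109.12 = 17.84 kPa

s_u = 17.8 kPa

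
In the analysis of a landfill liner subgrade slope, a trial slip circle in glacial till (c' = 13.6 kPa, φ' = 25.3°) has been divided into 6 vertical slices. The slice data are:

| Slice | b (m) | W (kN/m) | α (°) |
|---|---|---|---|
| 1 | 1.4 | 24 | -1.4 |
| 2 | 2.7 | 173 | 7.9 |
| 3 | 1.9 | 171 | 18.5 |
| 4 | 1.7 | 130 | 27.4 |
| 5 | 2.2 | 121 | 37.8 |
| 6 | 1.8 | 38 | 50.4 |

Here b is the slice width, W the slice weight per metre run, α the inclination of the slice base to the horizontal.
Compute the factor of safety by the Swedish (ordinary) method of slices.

Ordinary method of slices: FS = Σ[c'·Δl_i + (W_i cosα_i)·tanφ'] / Σ W_i sinα_i, with Δl_i = b_i / cosα_i.
Slice 1: Δl = 1.4/cos(-1.4°) = 1.400 m; N'_1 = 24·cos(-1.4°) = 24.0; c'Δl = 19.05; W sinα = -0.6
Slice 2: Δl = 2.7/cos7.9° = 2.726 m; N'_2 = 173·cos7.9° = 171.4; c'Δl = 37.07; W sinα = 23.8
Slice 3: Δl = 1.9/cos18.5° = 2.004 m; N'_3 = 171·cos18.5° = 162.2; c'Δl = 27.25; W sinα = 54.3
Slice 4: Δl = 1.7/cos27.4° = 1.915 m; N'_4 = 130·cos27.4° = 115.4; c'Δl = 26.04; W sinα = 59.8
Slice 5: Δl = 2.2/cos37.8° = 2.784 m; N'_5 = 121·cos37.8° = 95.6; c'Δl = 37.87; W sinα = 74.2
Slice 6: Δl = 1.8/cos50.4° = 2.824 m; N'_6 = 38·cos50.4° = 24.2; c'Δl = 38.40; W sinα = 29.3
Σc'Δl = 185.7 kN/m; ΣN' = 592.8 kN/m; ΣW sinα = 240.7 kN/m
Resisting = 185.7 + 592.8·tan25.3° = 185.7 + 280.2 = 465.9 kN/m
FS = 465.9 / 240.7 = 1.935

FS = 1.94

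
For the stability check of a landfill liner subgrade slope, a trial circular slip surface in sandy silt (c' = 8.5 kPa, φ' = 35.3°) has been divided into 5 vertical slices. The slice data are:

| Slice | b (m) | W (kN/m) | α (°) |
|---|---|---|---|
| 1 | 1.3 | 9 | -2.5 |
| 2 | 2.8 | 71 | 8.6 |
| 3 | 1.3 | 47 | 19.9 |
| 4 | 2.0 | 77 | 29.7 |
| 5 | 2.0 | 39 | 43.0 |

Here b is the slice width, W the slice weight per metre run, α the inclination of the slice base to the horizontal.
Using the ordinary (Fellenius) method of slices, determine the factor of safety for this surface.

Ordinary method of slices: FS = Σ[c'·Δl_i + (W_i cosα_i)·tanφ'] / Σ W_i sinα_i, with Δl_i = b_i / cosα_i.
Slice 1: Δl = 1.3/cos(-2.5°) = 1.301 m; N'_1 = 9·cos(-2.5°) = 9.0; c'Δl = 11.06; W sinα = -0.4
Slice 2: Δl = 2.8/cos8.6° = 2.832 m; N'_2 = 71·cos8.6° = 70.2; c'Δl = 24.07; W sinα = 10.6
Slice 3: Δl = 1.3/cos19.9° = 1.383 m; N'_3 = 47·cos19.9° = 44.2; c'Δl = 11.75; W sinα = 16.0
Slice 4: Δl = 2.0/cos29.7° = 2.302 m; N'_4 = 77·cos29.7° = 66.9; c'Δl = 19.57; W sinα = 38.2
Slice 5: Δl = 2.0/cos43.0° = 2.735 m; N'_5 = 39·cos43.0° = 28.5; c'Δl = 23.24; W sinα = 26.6
Σc'Δl = 89.7 kN/m; ΣN' = 218.8 kN/m; ΣW sinα = 91.0 kN/m
Resisting = 89.7 + 218.8·tan35.3° = 89.7 + 154.9 = 244.6 kN/m
FS = 244.6 / 91.0 = 2.689

FS = 2.69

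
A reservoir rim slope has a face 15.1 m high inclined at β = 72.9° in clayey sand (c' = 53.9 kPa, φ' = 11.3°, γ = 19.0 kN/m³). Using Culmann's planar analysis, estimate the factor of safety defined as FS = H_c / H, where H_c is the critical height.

H_c = (4c'/γ) · sinβ cosφ' / [1 − cos(β − φ')]
    = (4·53.9/19.0) · sin72.9°·cos11.3° / [1 − cos61.6°]
    = 11.347 · 0.9373 / 0.5244 = 20.28 m
FS = H_c / H = 20.28 / 15.1 = 1.343

FS = 1.34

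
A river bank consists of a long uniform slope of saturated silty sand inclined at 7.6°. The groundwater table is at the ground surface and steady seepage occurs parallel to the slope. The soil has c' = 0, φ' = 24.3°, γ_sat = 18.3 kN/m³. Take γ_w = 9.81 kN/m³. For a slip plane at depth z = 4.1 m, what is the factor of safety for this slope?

With seepage parallel to the slope and the water table at the surface, the effective normal stress on the slip plane uses the buoyant unit weight γ' = γ_sat − γ_w while the driving shear stress uses γ_sat:
FS = [c' + γ' z cos²β tanφ'] / [γ_sat z sinβ cosβ]
(For c' = 0 this reduces to FS = (γ'/γ_sat)·tanφ'/tanβ.)
γ' = 18.3 − 9.81 = 8.49 kN/m³
Numerator = 0.0 + 8.49·4.1·cos²7.6°·tan24.3° = 0.0 + 8.49·4.1·0.9825·0.4515 = 15.442 kPa
Denominator = 18.3·4.1·sin7.6°·cos7.6° = 18.3·4.1·0.1323·0.9912 = 9.836 kPa
FS = 15.442 / 9.836 = 1.570

FS = 1.57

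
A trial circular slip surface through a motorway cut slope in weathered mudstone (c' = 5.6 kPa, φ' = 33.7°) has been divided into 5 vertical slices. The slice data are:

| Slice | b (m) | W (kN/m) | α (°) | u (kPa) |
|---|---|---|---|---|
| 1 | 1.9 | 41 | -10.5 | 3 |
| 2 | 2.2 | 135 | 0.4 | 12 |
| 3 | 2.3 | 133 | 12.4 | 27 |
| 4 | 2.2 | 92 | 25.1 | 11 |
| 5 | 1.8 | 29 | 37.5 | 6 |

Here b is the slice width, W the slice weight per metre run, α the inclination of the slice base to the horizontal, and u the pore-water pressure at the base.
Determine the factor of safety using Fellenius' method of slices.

Ordinary method of slices: FS = Σ[c'·Δl_i + (W_i cosα_i − u_i·Δl_i)·tanφ'] / Σ W_i sinα_i, with Δl_i = b_i / cosα_i.
Slice 1: Δl = 1.9/cos(-10.5°) = 1.932 m; N'_1 = 41·cos(-10.5°) − 3·1.932 = 34.5; c'Δl = 10.82; W sinα = -7.5
Slice 2: Δl = 2.2/cos0.4° = 2.200 m; N'_2 = 135·cos0.4° − 12·2.200 = 108.6; c'Δl = 12.32; W sinα = 0.9
Slice 3: Δl = 2.3/cos12.4° = 2.355 m; N'_3 = 133·cos12.4° − 27·2.355 = 66.3; c'Δl = 13.19; W sinα = 28.6
Slice 4: Δl = 2.2/cos25.1° = 2.429 m; N'_4 = 92·cos25.1° − 11·2.429 = 56.6; c'Δl = 13.60; W sinα = 39.0
Slice 5: Δl = 1.8/cos37.5° = 2.269 m; N'_5 = 29·cos37.5° − 6·2.269 = 9.4; c'Δl = 12.71; W sinα = 17.7
Σc'Δl = 62.6 kN/m; ΣN' = 275.4 kN/m; ΣW sinα = 78.7 kN/m
Resisting = 62.6 + 275.4·tan33.7° = 62.6 + 183.7 = 246.3 kN/m
FS = 246.3 / 78.7 = 3.129

FS = 3.13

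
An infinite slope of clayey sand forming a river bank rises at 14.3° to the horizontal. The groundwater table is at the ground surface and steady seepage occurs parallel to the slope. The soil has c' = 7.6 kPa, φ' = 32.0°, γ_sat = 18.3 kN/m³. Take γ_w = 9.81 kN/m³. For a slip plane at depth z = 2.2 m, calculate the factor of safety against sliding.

With seepage parallel to the slope and the water table at the surface, the effective normal stress on the slip plane uses the buoyant unit weight γ' = γ_sat − γ_w while the driving shear stress uses γ_sat:
FS = [c' + γ' z cos²β tanφ'] / [γ_sat z sinβ cosβ]
γ' = 18.3 − 9.81 = 8.49 kN/m³
Numerator = 7.6 + 8.49·2.2·cos²14.3°·tan32.0° = 7.6 + 8.49·2.2·0.9390·0.6249 = 18.559 kPa
Denominator = 18.3·2.2·sin14.3°·cos14.3° = 18.3·2.2·0.2470·0.9690 = 9.636 kPa
FS = 18.559 / 9.636 = 1.926

FS = 1.93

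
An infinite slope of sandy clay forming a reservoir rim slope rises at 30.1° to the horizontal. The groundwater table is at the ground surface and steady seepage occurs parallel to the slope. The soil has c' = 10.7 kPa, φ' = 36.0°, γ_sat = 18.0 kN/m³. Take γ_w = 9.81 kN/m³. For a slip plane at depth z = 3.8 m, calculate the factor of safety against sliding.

With seepage parallel to the slope and the water table at the surface, the effective normal stress on the slip plane uses the buoyant unit weight γ' = γ_sat − γ_w while the driving shear stress uses γ_sat:
FS = [c' + γ' z cos²β tanφ'] / [γ_sat z sinβ cosβ]
γ' = 18.0 − 9.81 = 8.19 kN/m³
Numerator = 10.7 + 8.19·3.8·cos²30.1°·tan36.0° = 10.7 + 8.19·3.8·0.7485·0.7265 = 27.624 kPa
Denominator = 18.0·3.8·sin30.1°·cos30.1° = 18.0·3.8·0.5015·0.8652 = 29.678 kPa
FS = 27.624 / 29.678 = 0.931

FS = 0.93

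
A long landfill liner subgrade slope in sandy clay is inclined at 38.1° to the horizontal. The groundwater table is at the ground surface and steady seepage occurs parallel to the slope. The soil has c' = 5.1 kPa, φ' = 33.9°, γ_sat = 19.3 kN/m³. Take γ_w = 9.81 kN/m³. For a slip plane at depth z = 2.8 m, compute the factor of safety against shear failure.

FS = 0.62

With seepage parallel to the slope and the water table at the surface, the effective normal stress on the slip plane uses the buoyant unit weight γ' = γ_sat − γ_w while the driving shear stress uses γ_sat:
FS = [c' + γ' z cos²β tanφ'] / [γ_sat z sinβ cosβ]
γ' = 19.3 − 9.81 = 9.49 kN/m³
Numerator = 5.1 + 9.49·2.8·cos²38.1°·tan33.9° = 5.1 + 9.49·2.8·0.6193·0.6720 = 16.157 kPa
Denominator = 19.3·2.8·sin38.1°·cos38.1° = 19.3·2.8·0.6170·0.7869 = 26.240 kPa
FS = 16.157 / 26.240 = 0.616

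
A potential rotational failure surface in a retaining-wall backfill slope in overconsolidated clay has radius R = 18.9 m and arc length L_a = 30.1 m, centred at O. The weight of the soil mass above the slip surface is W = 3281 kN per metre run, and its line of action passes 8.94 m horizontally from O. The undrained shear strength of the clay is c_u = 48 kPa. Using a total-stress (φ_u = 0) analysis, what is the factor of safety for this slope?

FS = 0.93

Taking moments about the centre O, the resisting moment is provided by the undrained shear strength acting along the arc:
M_R = c_u·L_a·R = 48·30.10·18.9 = 27306.7 kN·m/m
M_D = W·d = 3281·8.94 = 29332.1 kN·m/m
FS = M_R / M_D = 27306.7 / 29332.1 = 0.931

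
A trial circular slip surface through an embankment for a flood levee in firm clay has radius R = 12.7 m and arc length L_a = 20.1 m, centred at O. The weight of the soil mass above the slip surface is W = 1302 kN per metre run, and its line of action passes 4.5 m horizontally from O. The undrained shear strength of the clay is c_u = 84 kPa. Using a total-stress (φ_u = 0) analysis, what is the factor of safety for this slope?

FS = 3.66

Taking moments about the centre O, the resisting moment is provided by the undrained shear strength acting along the arc:
M_R = c_u·L_a·R = 84·20.10·12.7 = 21442.7 kN·m/m
M_D = W·d = 1302·4.5 = 5859.0 kN·m/m
FS = M_R / M_D = 21442.7 / 5859.0 = 3.660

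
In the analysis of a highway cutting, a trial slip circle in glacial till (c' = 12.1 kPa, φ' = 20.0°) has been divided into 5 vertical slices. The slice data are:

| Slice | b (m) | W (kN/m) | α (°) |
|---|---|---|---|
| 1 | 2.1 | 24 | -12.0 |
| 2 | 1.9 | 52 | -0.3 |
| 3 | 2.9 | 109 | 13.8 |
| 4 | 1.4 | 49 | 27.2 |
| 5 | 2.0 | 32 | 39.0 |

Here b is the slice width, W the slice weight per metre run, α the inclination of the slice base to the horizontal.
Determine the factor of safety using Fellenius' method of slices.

FS = 3.57

Ordinary method of slices: FS = Σ[c'·Δl_i + (W_i cosα_i)·tanφ'] / Σ W_i sinα_i, with Δl_i = b_i / cosα_i.
Slice 1: Δl = 2.1/cos(-12.0°) = 2.147 m; N'_1 = 24·cos(-12.0°) = 23.5; c'Δl = 25.98; W sinα = -5.0
Slice 2: Δl = 1.9/cos(-0.3°) = 1.900 m; N'_2 = 52·cos(-0.3°) = 52.0; c'Δl = 22.99; W sinα = -0.3
Slice 3: Δl = 2.9/cos13.8° = 2.986 m; N'_3 = 109·cos13.8° = 105.9; c'Δl = 36.13; W sinα = 26.0
Slice 4: Δl = 1.4/cos27.2° = 1.574 m; N'_4 = 49·cos27.2° = 43.6; c'Δl = 19.05; W sinα = 22.4
Slice 5: Δl = 2.0/cos39.0° = 2.574 m; N'_5 = 32·cos39.0° = 24.9; c'Δl = 31.14; W sinα = 20.1
Σc'Δl = 135.3 kN/m; ΣN' = 249.8 kN/m; ΣW sinα = 63.3 kN/m
Resisting = 135.3 + 249.8·tan20.0° = 135.3 + 90.9 = 226.2 kN/m
FS = 226.2 / 63.3 = 3.575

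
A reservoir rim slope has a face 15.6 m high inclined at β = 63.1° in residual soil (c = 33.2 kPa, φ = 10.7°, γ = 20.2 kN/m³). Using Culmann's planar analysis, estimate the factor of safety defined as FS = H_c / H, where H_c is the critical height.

H_c = (4c/γ) · sinβ cosφ / [1 − cos(β − φ)]
    = (4·33.2/20.2) · sin63.1°·cos10.7° / [1 − cos52.4°]
    = 6.574 · 0.8763 / 0.3899 = 14.78 m
FS = H_c / H = 14.78 / 15.6 = 0.947

FS = 0.95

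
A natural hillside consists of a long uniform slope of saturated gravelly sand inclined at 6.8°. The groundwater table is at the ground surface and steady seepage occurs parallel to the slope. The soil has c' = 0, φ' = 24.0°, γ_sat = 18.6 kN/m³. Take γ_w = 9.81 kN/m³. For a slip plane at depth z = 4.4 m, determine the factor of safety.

FS = 1.76

With seepage parallel to the slope and the water table at the surface, the effective normal stress on the slip plane uses the buoyant unit weight γ' = γ_sat − γ_w while the driving shear stress uses γ_sat:
FS = [c' + γ' z cos²β tanφ'] / [γ_sat z sinβ cosβ]
(For c' = 0 this reduces to FS = (γ'/γ_sat)·tanφ'/tanβ.)
γ' = 18.6 − 9.81 = 8.79 kN/m³
Numerator = 0.0 + 8.79·4.4·cos²6.8°·tan24.0° = 0.0 + 8.79·4.4·0.9860·0.4452 = 16.978 kPa
Denominator = 18.6·4.4·sin6.8°·cos6.8° = 18.6·4.4·0.1184·0.9930 = 9.622 kPa
FS = 16.978 / 9.622 = 1.765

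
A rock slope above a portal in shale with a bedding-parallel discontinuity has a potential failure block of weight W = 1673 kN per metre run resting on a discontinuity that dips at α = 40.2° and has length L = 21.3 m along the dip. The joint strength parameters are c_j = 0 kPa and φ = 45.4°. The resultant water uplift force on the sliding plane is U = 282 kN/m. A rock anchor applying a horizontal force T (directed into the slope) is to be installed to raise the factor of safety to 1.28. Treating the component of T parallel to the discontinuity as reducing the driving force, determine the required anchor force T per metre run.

T = 228 kN/m

Resolving forces along and normal to the sliding plane, with the horizontal anchor force T adding T·sinα to the effective normal force and T·cosα acting up the plane against the driving force:
FS = [c_jL + (W cosα − U + T sinα) tanφ] / [W sinα − T cosα]
Without the anchor: N' = 995.8 kN/m, driving T_d = 1079.9 kN/m, resisting R = 0·21.3 + 995.8·tan45.4° = 1009.8 kN/m, FS = 0.94.
Setting FS = 1.28 and solving for T:
1.28·(1079.9 − T cos40.2°) = 1009.8 + T sin40.2°·tan45.4°
T·(sin40.2°·tan45.4° + 1.28·cos40.2°) = 1.28·1079.9 − 1009.8
T·(0.6455·1.0141 + 1.28·0.7638) = 1382.2 − 1009.8 = 372.4
T·1.6322 = 372.4
T = 228.1 kN/m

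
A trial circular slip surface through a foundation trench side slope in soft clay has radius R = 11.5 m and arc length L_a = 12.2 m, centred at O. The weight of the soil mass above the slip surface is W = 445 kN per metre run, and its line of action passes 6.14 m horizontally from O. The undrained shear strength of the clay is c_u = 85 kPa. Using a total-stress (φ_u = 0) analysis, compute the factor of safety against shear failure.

Taking moments about the centre O, the resisting moment is provided by the undrained shear strength acting along the arc:
M_R = c_u·L_a·R = 85·12.20·11.5 = 11925.5 kN·m/m
M_D = W·d = 445·6.14 = 2732.3 kN·m/m
FS = M_R / M_D = 11925.5 / 2732.3 = 4.365

FS = 4.36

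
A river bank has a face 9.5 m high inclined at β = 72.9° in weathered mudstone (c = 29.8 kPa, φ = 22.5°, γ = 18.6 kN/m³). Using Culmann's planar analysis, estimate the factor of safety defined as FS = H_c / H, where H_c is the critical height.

H_c = (4c/γ) · sinβ cosφ / [1 − cos(β − φ)]
    = (4·29.8/18.6) · sin72.9°·cos22.5° / [1 − cos50.4°]
    = 6.409 · 0.8830 / 0.3626 = 15.61 m
FS = H_c / H = 15.61 / 9.5 = 1.643

FS = 1.64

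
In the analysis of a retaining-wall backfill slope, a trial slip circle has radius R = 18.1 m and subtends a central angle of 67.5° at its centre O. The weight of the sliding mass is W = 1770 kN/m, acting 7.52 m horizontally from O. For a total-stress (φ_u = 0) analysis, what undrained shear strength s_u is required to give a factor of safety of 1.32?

s_u = 45.5 kPa

FS = s_u·L_a·R / (W·d), so s_u = FS·W·d / (L_a·R).
Arc length L_a = R·θ = 18.1·(67.5°·π/180) = 18.1·1.1781 = 21.32 m
s_u = 1.32·1770·7.52 / (21.32·18.1) = 17569.7 / 385.96 = 45.52 kPa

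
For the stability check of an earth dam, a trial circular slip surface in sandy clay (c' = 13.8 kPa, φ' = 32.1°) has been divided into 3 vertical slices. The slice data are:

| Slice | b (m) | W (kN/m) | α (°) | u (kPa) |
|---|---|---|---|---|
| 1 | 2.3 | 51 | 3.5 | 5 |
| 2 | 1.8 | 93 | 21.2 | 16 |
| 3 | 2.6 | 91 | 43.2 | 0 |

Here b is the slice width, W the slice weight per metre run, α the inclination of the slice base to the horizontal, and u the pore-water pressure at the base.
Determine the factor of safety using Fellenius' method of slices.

Ordinary method of slices: FS = Σ[c'·Δl_i + (W_i cosα_i − u_i·Δl_i)·tanφ'] / Σ W_i sinα_i, with Δl_i = b_i / cosα_i.
Slice 1: Δl = 2.3/cos3.5° = 2.304 m; N'_1 = 51·cos3.5° − 5·2.304 = 39.4; c'Δl = 31.80; W sinα = 3.1
Slice 2: Δl = 1.8/cos21.2° = 1.931 m; N'_2 = 93·cos21.2° − 16·1.931 = 55.8; c'Δl = 26.64; W sinα = 33.6
Slice 3: Δl = 2.6/cos43.2° = 3.567 m; N'_3 = 91·cos43.2° − 0·3.567 = 66.3; c'Δl = 49.22; W sinα = 62.3
Σc'Δl = 107.7 kN/m; ΣN' = 161.5 kN/m; ΣW sinα = 99.0 kN/m
Resisting = 107.7 + 161.5·tan32.1° = 107.7 + 101.3 = 209.0 kN/m
FS = 209.0 / 99.0 = 2.110

FS = 2.11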